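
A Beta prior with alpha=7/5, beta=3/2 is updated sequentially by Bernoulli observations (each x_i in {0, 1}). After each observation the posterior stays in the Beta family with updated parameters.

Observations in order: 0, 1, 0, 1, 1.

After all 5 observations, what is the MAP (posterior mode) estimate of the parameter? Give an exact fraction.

34/59

obs 1: x=0 → posterior Beta(7/5, 5/2)
obs 2: x=1 → posterior Beta(12/5, 5/2)
obs 3: x=0 → posterior Beta(12/5, 7/2)
obs 4: x=1 → posterior Beta(17/5, 7/2)
obs 5: x=1 → posterior Beta(22/5, 7/2)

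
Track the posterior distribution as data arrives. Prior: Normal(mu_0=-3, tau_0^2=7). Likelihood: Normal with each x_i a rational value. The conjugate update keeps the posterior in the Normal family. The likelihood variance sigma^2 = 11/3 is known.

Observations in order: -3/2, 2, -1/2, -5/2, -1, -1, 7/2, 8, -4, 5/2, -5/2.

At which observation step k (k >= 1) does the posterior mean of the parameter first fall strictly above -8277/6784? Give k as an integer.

obs 1: x=-3/2 → posterior Normal(-129/64, 77/32)
obs 2: x=2 → posterior Normal(-45/106, 77/53)
obs 3: x=-1/2 → posterior Normal(-33/74, 77/74)
obs 4: x=-5/2 → posterior Normal(-9/10, 77/95)
obs 5: x=-1 → posterior Normal(-213/232, 77/116)
obs 6: x=-1 → posterior Normal(-255/274, 77/137)
obs 7: x=7/2 → posterior Normal(-27/79, 77/158)
obs 8: x=8 → posterior Normal(114/179, 77/179)
obs 9: x=-4 → posterior Normal(3/20, 77/200)
obs 10: x=5/2 → posterior Normal(165/442, 77/221)
obs 11: x=-5/2 → posterior Normal(15/121, 7/22)

k = 2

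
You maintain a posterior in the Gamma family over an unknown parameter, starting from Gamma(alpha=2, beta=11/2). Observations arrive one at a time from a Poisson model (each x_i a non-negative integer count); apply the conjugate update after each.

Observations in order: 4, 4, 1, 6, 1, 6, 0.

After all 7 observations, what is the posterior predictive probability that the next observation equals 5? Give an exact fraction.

obs 1: x=4 → posterior Gamma(6, 13/2)
obs 2: x=4 → posterior Gamma(10, 15/2)
obs 3: x=1 → posterior Gamma(11, 17/2)
obs 4: x=6 → posterior Gamma(17, 19/2)
obs 5: x=1 → posterior Gamma(18, 21/2)
obs 6: x=6 → posterior Gamma(24, 23/2)
obs 7: x=0 → posterior Gamma(24, 25/2)

413820089306682348251342773437500000000/11972515182562019788602740026717047105681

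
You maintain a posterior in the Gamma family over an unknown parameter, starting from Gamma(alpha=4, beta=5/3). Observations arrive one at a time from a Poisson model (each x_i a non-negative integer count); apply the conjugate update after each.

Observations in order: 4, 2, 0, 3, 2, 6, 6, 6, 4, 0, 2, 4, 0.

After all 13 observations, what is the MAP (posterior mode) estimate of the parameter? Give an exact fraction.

63/22

obs 1: x=4 → posterior Gamma(8, 8/3)
obs 2: x=2 → posterior Gamma(10, 11/3)
obs 3: x=0 → posterior Gamma(10, 14/3)
obs 4: x=3 → posterior Gamma(13, 17/3)
obs 5: x=2 → posterior Gamma(15, 20/3)
obs 6: x=6 → posterior Gamma(21, 23/3)
obs 7: x=6 → posterior Gamma(27, 26/3)
obs 8: x=6 → posterior Gamma(33, 29/3)
obs 9: x=4 → posterior Gamma(37, 32/3)
obs 10: x=0 → posterior Gamma(37, 35/3)
obs 11: x=2 → posterior Gamma(39, 38/3)
obs 12: x=4 → posterior Gamma(43, 41/3)
obs 13: x=0 → posterior Gamma(43, 44/3)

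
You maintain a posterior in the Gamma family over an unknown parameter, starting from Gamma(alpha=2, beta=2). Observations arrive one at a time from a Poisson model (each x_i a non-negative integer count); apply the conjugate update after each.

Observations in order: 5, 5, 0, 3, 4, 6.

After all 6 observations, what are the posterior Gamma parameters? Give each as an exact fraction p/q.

obs 1: x=5 → posterior Gamma(7, 3)
obs 2: x=5 → posterior Gamma(12, 4)
obs 3: x=0 → posterior Gamma(12, 5)
obs 4: x=3 → posterior Gamma(15, 6)
obs 5: x=4 → posterior Gamma(19, 7)
obs 6: x=6 → posterior Gamma(25, 8)

alpha=25, beta=8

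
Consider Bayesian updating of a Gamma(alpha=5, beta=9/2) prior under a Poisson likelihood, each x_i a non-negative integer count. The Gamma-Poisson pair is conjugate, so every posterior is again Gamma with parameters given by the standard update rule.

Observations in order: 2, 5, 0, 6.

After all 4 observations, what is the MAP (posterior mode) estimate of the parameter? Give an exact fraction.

obs 1: x=2 → posterior Gamma(7, 11/2)
obs 2: x=5 → posterior Gamma(12, 13/2)
obs 3: x=0 → posterior Gamma(12, 15/2)
obs 4: x=6 → posterior Gamma(18, 17/2)

2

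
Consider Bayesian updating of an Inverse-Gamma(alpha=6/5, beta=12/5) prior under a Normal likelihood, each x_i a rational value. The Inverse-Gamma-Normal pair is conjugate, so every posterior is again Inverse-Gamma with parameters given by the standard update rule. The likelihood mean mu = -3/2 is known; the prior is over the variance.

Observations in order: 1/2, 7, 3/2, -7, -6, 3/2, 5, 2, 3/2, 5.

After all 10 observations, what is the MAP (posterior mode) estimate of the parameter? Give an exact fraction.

851/48

obs 1: x=1/2 → posterior Inverse-Gamma(17/10, 22/5)
obs 2: x=7 → posterior Inverse-Gamma(11/5, 1621/40)
obs 3: x=3/2 → posterior Inverse-Gamma(27/10, 1801/40)
obs 4: x=-7 → posterior Inverse-Gamma(16/5, 1203/20)
obs 5: x=-6 → posterior Inverse-Gamma(37/10, 2811/40)
obs 6: x=3/2 → posterior Inverse-Gamma(21/5, 2991/40)
obs 7: x=5 → posterior Inverse-Gamma(47/10, 959/10)
obs 8: x=2 → posterior Inverse-Gamma(26/5, 4081/40)
obs 9: x=3/2 → posterior Inverse-Gamma(57/10, 4261/40)
obs 10: x=5 → posterior Inverse-Gamma(31/5, 2553/20)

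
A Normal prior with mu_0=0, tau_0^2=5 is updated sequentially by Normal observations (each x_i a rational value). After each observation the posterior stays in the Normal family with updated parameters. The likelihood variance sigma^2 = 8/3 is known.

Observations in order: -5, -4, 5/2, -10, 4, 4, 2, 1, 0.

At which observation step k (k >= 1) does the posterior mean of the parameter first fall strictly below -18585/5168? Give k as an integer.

obs 1: x=-5 → posterior Normal(-75/23, 40/23)
obs 2: x=-4 → posterior Normal(-135/38, 20/19)
obs 3: x=5/2 → posterior Normal(-195/106, 40/53)
obs 4: x=-10 → posterior Normal(-495/136, 10/17)
obs 5: x=4 → posterior Normal(-375/166, 40/83)
obs 6: x=4 → posterior Normal(-255/196, 20/49)
obs 7: x=2 → posterior Normal(-195/226, 40/113)
obs 8: x=1 → posterior Normal(-165/256, 5/16)
obs 9: x=0 → posterior Normal(-15/26, 40/143)

k = 4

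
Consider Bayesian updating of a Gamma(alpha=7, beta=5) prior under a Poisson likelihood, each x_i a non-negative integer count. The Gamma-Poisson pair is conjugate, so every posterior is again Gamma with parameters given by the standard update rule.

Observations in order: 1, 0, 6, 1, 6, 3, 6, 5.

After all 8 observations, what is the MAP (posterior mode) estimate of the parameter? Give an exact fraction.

obs 1: x=1 → posterior Gamma(8, 6)
obs 2: x=0 → posterior Gamma(8, 7)
obs 3: x=6 → posterior Gamma(14, 8)
obs 4: x=1 → posterior Gamma(15, 9)
obs 5: x=6 → posterior Gamma(21, 10)
obs 6: x=3 → posterior Gamma(24, 11)
obs 7: x=6 → posterior Gamma(30, 12)
obs 8: x=5 → posterior Gamma(35, 13)

34/13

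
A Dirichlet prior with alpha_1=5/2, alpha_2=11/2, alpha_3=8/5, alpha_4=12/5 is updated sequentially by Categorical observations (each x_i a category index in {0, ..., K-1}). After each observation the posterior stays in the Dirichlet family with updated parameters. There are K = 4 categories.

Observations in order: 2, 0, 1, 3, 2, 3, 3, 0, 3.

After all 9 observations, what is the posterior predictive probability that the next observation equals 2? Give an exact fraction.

6/35

obs 1: x=2 → posterior Dirichlet(5/2, 11/2, 13/5, 12/5)
obs 2: x=0 → posterior Dirichlet(7/2, 11/2, 13/5, 12/5)
obs 3: x=1 → posterior Dirichlet(7/2, 13/2, 13/5, 12/5)
obs 4: x=3 → posterior Dirichlet(7/2, 13/2, 13/5, 17/5)
obs 5: x=2 → posterior Dirichlet(7/2, 13/2, 18/5, 17/5)
obs 6: x=3 → posterior Dirichlet(7/2, 13/2, 18/5, 22/5)
obs 7: x=3 → posterior Dirichlet(7/2, 13/2, 18/5, 27/5)
obs 8: x=0 → posterior Dirichlet(9/2, 13/2, 18/5, 27/5)
obs 9: x=3 → posterior Dirichlet(9/2, 13/2, 18/5, 32/5)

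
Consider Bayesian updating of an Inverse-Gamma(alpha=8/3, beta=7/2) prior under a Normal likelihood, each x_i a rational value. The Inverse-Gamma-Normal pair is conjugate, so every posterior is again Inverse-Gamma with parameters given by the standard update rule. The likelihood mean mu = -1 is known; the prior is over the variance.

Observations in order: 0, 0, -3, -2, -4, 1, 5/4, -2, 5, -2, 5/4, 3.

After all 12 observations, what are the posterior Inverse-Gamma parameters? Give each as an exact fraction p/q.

alpha=26/3, beta=729/16

obs 1: x=0 → posterior Inverse-Gamma(19/6, 4)
obs 2: x=0 → posterior Inverse-Gamma(11/3, 9/2)
obs 3: x=-3 → posterior Inverse-Gamma(25/6, 13/2)
obs 4: x=-2 → posterior Inverse-Gamma(14/3, 7)
obs 5: x=-4 → posterior Inverse-Gamma(31/6, 23/2)
obs 6: x=1 → posterior Inverse-Gamma(17/3, 27/2)
obs 7: x=5/4 → posterior Inverse-Gamma(37/6, 513/32)
obs 8: x=-2 → posterior Inverse-Gamma(20/3, 529/32)
obs 9: x=5 → posterior Inverse-Gamma(43/6, 1105/32)
obs 10: x=-2 → posterior Inverse-Gamma(23/3, 1121/32)
obs 11: x=5/4 → posterior Inverse-Gamma(49/6, 601/16)
obs 12: x=3 → posterior Inverse-Gamma(26/3, 729/16)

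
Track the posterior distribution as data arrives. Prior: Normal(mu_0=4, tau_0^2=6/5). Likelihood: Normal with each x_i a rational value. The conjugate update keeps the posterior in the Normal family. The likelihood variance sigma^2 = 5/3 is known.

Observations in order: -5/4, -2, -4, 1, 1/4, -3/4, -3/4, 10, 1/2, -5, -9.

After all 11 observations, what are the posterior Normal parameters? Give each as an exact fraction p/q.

mu_0=-98/223, tau_0^2=30/223

obs 1: x=-5/4 → posterior Normal(155/86, 30/43)
obs 2: x=-2 → posterior Normal(83/122, 30/61)
obs 3: x=-4 → posterior Normal(-61/158, 30/79)
obs 4: x=1 → posterior Normal(-25/194, 30/97)
obs 5: x=1/4 → posterior Normal(-8/115, 6/23)
obs 6: x=-3/4 → posterior Normal(-43/266, 30/133)
obs 7: x=-3/4 → posterior Normal(-35/151, 30/151)
obs 8: x=10 → posterior Normal(145/169, 30/169)
obs 9: x=1/2 → posterior Normal(14/17, 30/187)
obs 10: x=-5 → posterior Normal(64/205, 6/41)
obs 11: x=-9 → posterior Normal(-98/223, 30/223)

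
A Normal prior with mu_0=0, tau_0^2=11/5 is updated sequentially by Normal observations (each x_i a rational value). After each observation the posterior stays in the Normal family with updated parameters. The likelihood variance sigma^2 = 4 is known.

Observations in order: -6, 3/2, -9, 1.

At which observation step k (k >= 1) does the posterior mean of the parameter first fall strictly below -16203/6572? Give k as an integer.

k = 3

obs 1: x=-6 → posterior Normal(-66/31, 44/31)
obs 2: x=3/2 → posterior Normal(-33/28, 22/21)
obs 3: x=-9 → posterior Normal(-297/106, 44/53)
obs 4: x=1 → posterior Normal(-275/128, 11/16)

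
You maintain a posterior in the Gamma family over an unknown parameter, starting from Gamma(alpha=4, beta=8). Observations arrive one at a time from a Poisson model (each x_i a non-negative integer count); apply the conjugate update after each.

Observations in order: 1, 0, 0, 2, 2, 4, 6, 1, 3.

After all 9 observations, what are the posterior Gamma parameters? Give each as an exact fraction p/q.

obs 1: x=1 → posterior Gamma(5, 9)
obs 2: x=0 → posterior Gamma(5, 10)
obs 3: x=0 → posterior Gamma(5, 11)
obs 4: x=2 → posterior Gamma(7, 12)
obs 5: x=2 → posterior Gamma(9, 13)
obs 6: x=4 → posterior Gamma(13, 14)
obs 7: x=6 → posterior Gamma(19, 15)
obs 8: x=1 → posterior Gamma(20, 16)
obs 9: x=3 → posterior Gamma(23, 17)

alpha=23, beta=17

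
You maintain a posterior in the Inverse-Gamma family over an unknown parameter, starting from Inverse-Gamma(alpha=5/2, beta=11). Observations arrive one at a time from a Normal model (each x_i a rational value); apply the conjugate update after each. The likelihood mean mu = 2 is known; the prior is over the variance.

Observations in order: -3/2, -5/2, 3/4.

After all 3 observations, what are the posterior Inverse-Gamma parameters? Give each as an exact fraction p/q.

alpha=4, beta=897/32

obs 1: x=-3/2 → posterior Inverse-Gamma(3, 137/8)
obs 2: x=-5/2 → posterior Inverse-Gamma(7/2, 109/4)
obs 3: x=3/4 → posterior Inverse-Gamma(4, 897/32)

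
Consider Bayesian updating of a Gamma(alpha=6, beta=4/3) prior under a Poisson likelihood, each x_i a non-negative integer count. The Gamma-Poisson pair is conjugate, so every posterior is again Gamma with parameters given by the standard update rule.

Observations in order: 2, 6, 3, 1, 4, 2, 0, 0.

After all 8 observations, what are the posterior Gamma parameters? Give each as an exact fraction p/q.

obs 1: x=2 → posterior Gamma(8, 7/3)
obs 2: x=6 → posterior Gamma(14, 10/3)
obs 3: x=3 → posterior Gamma(17, 13/3)
obs 4: x=1 → posterior Gamma(18, 16/3)
obs 5: x=4 → posterior Gamma(22, 19/3)
obs 6: x=2 → posterior Gamma(24, 22/3)
obs 7: x=0 → posterior Gamma(24, 25/3)
obs 8: x=0 → posterior Gamma(24, 28/3)

alpha=24, beta=28/3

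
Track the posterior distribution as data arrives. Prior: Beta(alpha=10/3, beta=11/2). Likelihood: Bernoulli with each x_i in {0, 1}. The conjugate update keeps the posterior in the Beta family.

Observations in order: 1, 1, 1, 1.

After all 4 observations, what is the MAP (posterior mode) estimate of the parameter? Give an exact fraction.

38/65

obs 1: x=1 → posterior Beta(13/3, 11/2)
obs 2: x=1 → posterior Beta(16/3, 11/2)
obs 3: x=1 → posterior Beta(19/3, 11/2)
obs 4: x=1 → posterior Beta(22/3, 11/2)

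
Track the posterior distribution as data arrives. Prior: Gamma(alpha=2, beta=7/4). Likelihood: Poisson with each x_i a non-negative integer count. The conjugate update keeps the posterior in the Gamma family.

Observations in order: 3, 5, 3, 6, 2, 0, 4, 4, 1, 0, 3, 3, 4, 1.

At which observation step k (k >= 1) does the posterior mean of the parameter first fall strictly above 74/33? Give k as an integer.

obs 1: x=3 → posterior Gamma(5, 11/4)
obs 2: x=5 → posterior Gamma(10, 15/4)
obs 3: x=3 → posterior Gamma(13, 19/4)
obs 4: x=6 → posterior Gamma(19, 23/4)
obs 5: x=2 → posterior Gamma(21, 27/4)
obs 6: x=0 → posterior Gamma(21, 31/4)
obs 7: x=4 → posterior Gamma(25, 35/4)
obs 8: x=4 → posterior Gamma(29, 39/4)
obs 9: x=1 → posterior Gamma(30, 43/4)
obs 10: x=0 → posterior Gamma(30, 47/4)
obs 11: x=3 → posterior Gamma(33, 51/4)
obs 12: x=3 → posterior Gamma(36, 55/4)
obs 13: x=4 → posterior Gamma(40, 59/4)
obs 14: x=1 → posterior Gamma(41, 63/4)

k = 2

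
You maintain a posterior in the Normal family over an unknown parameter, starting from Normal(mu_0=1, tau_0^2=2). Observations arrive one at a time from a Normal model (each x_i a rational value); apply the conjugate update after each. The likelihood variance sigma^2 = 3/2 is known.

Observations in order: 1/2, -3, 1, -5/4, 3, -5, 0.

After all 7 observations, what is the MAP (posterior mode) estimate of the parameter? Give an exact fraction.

obs 1: x=1/2 → posterior Normal(5/7, 6/7)
obs 2: x=-3 → posterior Normal(-7/11, 6/11)
obs 3: x=1 → posterior Normal(-1/5, 2/5)
obs 4: x=-5/4 → posterior Normal(-8/19, 6/19)
obs 5: x=3 → posterior Normal(4/23, 6/23)
obs 6: x=-5 → posterior Normal(-16/27, 2/9)
obs 7: x=0 → posterior Normal(-16/31, 6/31)

-16/31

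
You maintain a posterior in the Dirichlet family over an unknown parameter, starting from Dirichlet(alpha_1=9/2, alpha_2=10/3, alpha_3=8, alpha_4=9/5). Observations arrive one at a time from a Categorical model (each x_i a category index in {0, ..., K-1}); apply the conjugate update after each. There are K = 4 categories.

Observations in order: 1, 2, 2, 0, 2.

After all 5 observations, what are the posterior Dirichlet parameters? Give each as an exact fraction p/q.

obs 1: x=1 → posterior Dirichlet(9/2, 13/3, 8, 9/5)
obs 2: x=2 → posterior Dirichlet(9/2, 13/3, 9, 9/5)
obs 3: x=2 → posterior Dirichlet(9/2, 13/3, 10, 9/5)
obs 4: x=0 → posterior Dirichlet(11/2, 13/3, 10, 9/5)
obs 5: x=2 → posterior Dirichlet(11/2, 13/3, 11, 9/5)

alpha_1=11/2, alpha_2=13/3, alpha_3=11, alpha_4=9/5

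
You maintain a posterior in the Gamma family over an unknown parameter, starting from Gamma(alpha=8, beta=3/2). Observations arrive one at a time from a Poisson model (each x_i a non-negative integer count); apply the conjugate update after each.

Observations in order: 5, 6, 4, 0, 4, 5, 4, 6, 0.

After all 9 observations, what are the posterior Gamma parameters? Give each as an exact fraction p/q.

obs 1: x=5 → posterior Gamma(13, 5/2)
obs 2: x=6 → posterior Gamma(19, 7/2)
obs 3: x=4 → posterior Gamma(23, 9/2)
obs 4: x=0 → posterior Gamma(23, 11/2)
obs 5: x=4 → posterior Gamma(27, 13/2)
obs 6: x=5 → posterior Gamma(32, 15/2)
obs 7: x=4 → posterior Gamma(36, 17/2)
obs 8: x=6 → posterior Gamma(42, 19/2)
obs 9: x=0 → posterior Gamma(42, 21/2)

alpha=42, beta=21/2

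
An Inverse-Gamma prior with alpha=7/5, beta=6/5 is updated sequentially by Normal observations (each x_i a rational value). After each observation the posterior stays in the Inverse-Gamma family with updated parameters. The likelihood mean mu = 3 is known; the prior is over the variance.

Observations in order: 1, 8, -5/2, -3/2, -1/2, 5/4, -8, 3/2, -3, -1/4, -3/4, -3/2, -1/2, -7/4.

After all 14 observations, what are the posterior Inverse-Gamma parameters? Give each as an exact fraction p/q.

alpha=42/5, beta=6723/40

obs 1: x=1 → posterior Inverse-Gamma(19/10, 16/5)
obs 2: x=8 → posterior Inverse-Gamma(12/5, 157/10)
obs 3: x=-5/2 → posterior Inverse-Gamma(29/10, 1233/40)
obs 4: x=-3/2 → posterior Inverse-Gamma(17/5, 819/20)
obs 5: x=-1/2 → posterior Inverse-Gamma(39/10, 1883/40)
obs 6: x=5/4 → posterior Inverse-Gamma(22/5, 7777/160)
obs 7: x=-8 → posterior Inverse-Gamma(49/10, 17457/160)
obs 8: x=3/2 → posterior Inverse-Gamma(27/5, 17637/160)
obs 9: x=-3 → posterior Inverse-Gamma(59/10, 20517/160)
obs 10: x=-1/4 → posterior Inverse-Gamma(32/5, 10681/80)
obs 11: x=-3/4 → posterior Inverse-Gamma(69/10, 22487/160)
obs 12: x=-3/2 → posterior Inverse-Gamma(37/5, 24107/160)
obs 13: x=-1/2 → posterior Inverse-Gamma(79/10, 25087/160)
obs 14: x=-7/4 → posterior Inverse-Gamma(42/5, 6723/40)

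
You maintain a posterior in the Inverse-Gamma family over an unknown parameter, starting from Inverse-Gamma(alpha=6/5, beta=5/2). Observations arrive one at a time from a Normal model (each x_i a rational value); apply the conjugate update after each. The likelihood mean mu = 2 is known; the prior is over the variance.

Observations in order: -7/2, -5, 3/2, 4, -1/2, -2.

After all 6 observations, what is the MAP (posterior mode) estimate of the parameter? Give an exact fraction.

2215/208

obs 1: x=-7/2 → posterior Inverse-Gamma(17/10, 141/8)
obs 2: x=-5 → posterior Inverse-Gamma(11/5, 337/8)
obs 3: x=3/2 → posterior Inverse-Gamma(27/10, 169/4)
obs 4: x=4 → posterior Inverse-Gamma(16/5, 177/4)
obs 5: x=-1/2 → posterior Inverse-Gamma(37/10, 379/8)
obs 6: x=-2 → posterior Inverse-Gamma(21/5, 443/8)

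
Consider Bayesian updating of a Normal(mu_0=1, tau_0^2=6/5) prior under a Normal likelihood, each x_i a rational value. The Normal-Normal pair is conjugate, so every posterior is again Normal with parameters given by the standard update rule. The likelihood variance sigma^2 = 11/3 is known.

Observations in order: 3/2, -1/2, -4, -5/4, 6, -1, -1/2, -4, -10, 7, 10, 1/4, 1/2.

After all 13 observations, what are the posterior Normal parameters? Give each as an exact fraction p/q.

obs 1: x=3/2 → posterior Normal(82/73, 66/73)
obs 2: x=-1/2 → posterior Normal(73/91, 66/91)
obs 3: x=-4 → posterior Normal(1/109, 66/109)
obs 4: x=-5/4 → posterior Normal(-43/254, 66/127)
obs 5: x=6 → posterior Normal(173/290, 66/145)
obs 6: x=-1 → posterior Normal(137/326, 66/163)
obs 7: x=-1/2 → posterior Normal(119/362, 66/181)
obs 8: x=-4 → posterior Normal(-25/398, 66/199)
obs 9: x=-10 → posterior Normal(-55/62, 66/217)
obs 10: x=7 → posterior Normal(-133/470, 66/235)
obs 11: x=10 → posterior Normal(227/506, 6/23)
obs 12: x=1/4 → posterior Normal(118/271, 66/271)
obs 13: x=1/2 → posterior Normal(127/289, 66/289)

mu_0=127/289, tau_0^2=66/289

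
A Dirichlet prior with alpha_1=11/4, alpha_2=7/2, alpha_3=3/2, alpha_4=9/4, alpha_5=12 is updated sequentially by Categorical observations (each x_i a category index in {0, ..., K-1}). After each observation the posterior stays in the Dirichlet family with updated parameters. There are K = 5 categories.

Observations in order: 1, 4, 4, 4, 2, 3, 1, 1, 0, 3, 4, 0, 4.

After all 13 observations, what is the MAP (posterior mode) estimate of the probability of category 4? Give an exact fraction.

obs 1: x=1 → posterior Dirichlet(11/4, 9/2, 3/2, 9/4, 12)
obs 2: x=4 → posterior Dirichlet(11/4, 9/2, 3/2, 9/4, 13)
obs 3: x=4 → posterior Dirichlet(11/4, 9/2, 3/2, 9/4, 14)
obs 4: x=4 → posterior Dirichlet(11/4, 9/2, 3/2, 9/4, 15)
obs 5: x=2 → posterior Dirichlet(11/4, 9/2, 5/2, 9/4, 15)
obs 6: x=3 → posterior Dirichlet(11/4, 9/2, 5/2, 13/4, 15)
obs 7: x=1 → posterior Dirichlet(11/4, 11/2, 5/2, 13/4, 15)
obs 8: x=1 → posterior Dirichlet(11/4, 13/2, 5/2, 13/4, 15)
obs 9: x=0 → posterior Dirichlet(15/4, 13/2, 5/2, 13/4, 15)
obs 10: x=3 → posterior Dirichlet(15/4, 13/2, 5/2, 17/4, 15)
obs 11: x=4 → posterior Dirichlet(15/4, 13/2, 5/2, 17/4, 16)
obs 12: x=0 → posterior Dirichlet(19/4, 13/2, 5/2, 17/4, 16)
obs 13: x=4 → posterior Dirichlet(19/4, 13/2, 5/2, 17/4, 17)

8/15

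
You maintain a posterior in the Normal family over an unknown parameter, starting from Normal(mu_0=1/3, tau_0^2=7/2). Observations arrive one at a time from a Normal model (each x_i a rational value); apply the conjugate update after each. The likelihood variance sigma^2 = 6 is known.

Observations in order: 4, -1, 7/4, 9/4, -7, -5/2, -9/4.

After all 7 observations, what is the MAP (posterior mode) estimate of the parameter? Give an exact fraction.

obs 1: x=4 → posterior Normal(32/19, 42/19)
obs 2: x=-1 → posterior Normal(25/26, 21/13)
obs 3: x=7/4 → posterior Normal(149/132, 14/11)
obs 4: x=9/4 → posterior Normal(53/40, 21/20)
obs 5: x=-7 → posterior Normal(4/47, 42/47)
obs 6: x=-5/2 → posterior Normal(-1/4, 7/9)
obs 7: x=-9/4 → posterior Normal(-117/244, 42/61)

-117/244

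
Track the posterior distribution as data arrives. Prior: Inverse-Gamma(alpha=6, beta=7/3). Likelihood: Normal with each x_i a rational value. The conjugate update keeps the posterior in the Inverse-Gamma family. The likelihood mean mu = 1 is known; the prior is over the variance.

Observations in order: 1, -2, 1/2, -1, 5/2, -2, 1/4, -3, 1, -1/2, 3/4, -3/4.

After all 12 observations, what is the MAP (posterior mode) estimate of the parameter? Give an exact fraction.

obs 1: x=1 → posterior Inverse-Gamma(13/2, 7/3)
obs 2: x=-2 → posterior Inverse-Gamma(7, 41/6)
obs 3: x=1/2 → posterior Inverse-Gamma(15/2, 167/24)
obs 4: x=-1 → posterior Inverse-Gamma(8, 215/24)
obs 5: x=5/2 → posterior Inverse-Gamma(17/2, 121/12)
obs 6: x=-2 → posterior Inverse-Gamma(9, 175/12)
obs 7: x=1/4 → posterior Inverse-Gamma(19/2, 1427/96)
obs 8: x=-3 → posterior Inverse-Gamma(10, 2195/96)
obs 9: x=1 → posterior Inverse-Gamma(21/2, 2195/96)
obs 10: x=-1/2 → posterior Inverse-Gamma(11, 2303/96)
obs 11: x=3/4 → posterior Inverse-Gamma(23/2, 1153/48)
obs 12: x=-3/4 → posterior Inverse-Gamma(12, 2453/96)

2453/1248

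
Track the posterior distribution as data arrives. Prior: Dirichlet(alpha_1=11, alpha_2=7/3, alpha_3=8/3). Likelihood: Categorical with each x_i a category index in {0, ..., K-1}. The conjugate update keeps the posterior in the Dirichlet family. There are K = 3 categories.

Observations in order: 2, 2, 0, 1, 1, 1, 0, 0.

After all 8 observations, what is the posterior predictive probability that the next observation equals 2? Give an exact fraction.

7/36

obs 1: x=2 → posterior Dirichlet(11, 7/3, 11/3)
obs 2: x=2 → posterior Dirichlet(11, 7/3, 14/3)
obs 3: x=0 → posterior Dirichlet(12, 7/3, 14/3)
obs 4: x=1 → posterior Dirichlet(12, 10/3, 14/3)
obs 5: x=1 → posterior Dirichlet(12, 13/3, 14/3)
obs 6: x=1 → posterior Dirichlet(12, 16/3, 14/3)
obs 7: x=0 → posterior Dirichlet(13, 16/3, 14/3)
obs 8: x=0 → posterior Dirichlet(14, 16/3, 14/3)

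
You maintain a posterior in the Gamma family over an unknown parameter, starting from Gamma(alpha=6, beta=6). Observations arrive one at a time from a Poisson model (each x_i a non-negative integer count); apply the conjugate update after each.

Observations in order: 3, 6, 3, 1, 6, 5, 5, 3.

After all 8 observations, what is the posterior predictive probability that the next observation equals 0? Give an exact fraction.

35716209009748467500288285041727074107129856/491436992041778317434363998472690582275390625

obs 1: x=3 → posterior Gamma(9, 7)
obs 2: x=6 → posterior Gamma(15, 8)
obs 3: x=3 → posterior Gamma(18, 9)
obs 4: x=1 → posterior Gamma(19, 10)
obs 5: x=6 → posterior Gamma(25, 11)
obs 6: x=5 → posterior Gamma(30, 12)
obs 7: x=5 → posterior Gamma(35, 13)
obs 8: x=3 → posterior Gamma(38, 14)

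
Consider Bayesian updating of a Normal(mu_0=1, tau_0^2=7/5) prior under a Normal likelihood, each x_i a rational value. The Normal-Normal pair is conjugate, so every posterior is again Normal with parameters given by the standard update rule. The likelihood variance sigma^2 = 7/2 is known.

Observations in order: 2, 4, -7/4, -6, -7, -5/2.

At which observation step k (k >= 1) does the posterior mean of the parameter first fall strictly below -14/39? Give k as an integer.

k = 5

obs 1: x=2 → posterior Normal(9/7, 1)
obs 2: x=4 → posterior Normal(17/9, 7/9)
obs 3: x=-7/4 → posterior Normal(27/22, 7/11)
obs 4: x=-6 → posterior Normal(3/26, 7/13)
obs 5: x=-7 → posterior Normal(-5/6, 7/15)
obs 6: x=-5/2 → posterior Normal(-35/34, 7/17)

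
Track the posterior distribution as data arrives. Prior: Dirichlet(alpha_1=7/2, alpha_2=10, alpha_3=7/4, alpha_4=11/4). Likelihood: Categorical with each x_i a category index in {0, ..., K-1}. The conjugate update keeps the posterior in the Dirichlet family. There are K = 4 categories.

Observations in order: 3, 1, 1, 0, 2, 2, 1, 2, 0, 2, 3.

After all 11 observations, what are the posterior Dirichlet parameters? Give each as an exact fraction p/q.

obs 1: x=3 → posterior Dirichlet(7/2, 10, 7/4, 15/4)
obs 2: x=1 → posterior Dirichlet(7/2, 11, 7/4, 15/4)
obs 3: x=1 → posterior Dirichlet(7/2, 12, 7/4, 15/4)
obs 4: x=0 → posterior Dirichlet(9/2, 12, 7/4, 15/4)
obs 5: x=2 → posterior Dirichlet(9/2, 12, 11/4, 15/4)
obs 6: x=2 → posterior Dirichlet(9/2, 12, 15/4, 15/4)
obs 7: x=1 → posterior Dirichlet(9/2, 13, 15/4, 15/4)
obs 8: x=2 → posterior Dirichlet(9/2, 13, 19/4, 15/4)
obs 9: x=0 → posterior Dirichlet(11/2, 13, 19/4, 15/4)
obs 10: x=2 → posterior Dirichlet(11/2, 13, 23/4, 15/4)
obs 11: x=3 → posterior Dirichlet(11/2, 13, 23/4, 19/4)

alpha_1=11/2, alpha_2=13, alpha_3=23/4, alpha_4=19/4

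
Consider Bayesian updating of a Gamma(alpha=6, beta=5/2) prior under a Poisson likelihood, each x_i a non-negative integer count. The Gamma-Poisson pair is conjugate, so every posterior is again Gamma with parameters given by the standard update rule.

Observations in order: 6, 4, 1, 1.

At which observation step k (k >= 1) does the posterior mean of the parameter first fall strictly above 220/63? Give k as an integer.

k = 2

obs 1: x=6 → posterior Gamma(12, 7/2)
obs 2: x=4 → posterior Gamma(16, 9/2)
obs 3: x=1 → posterior Gamma(17, 11/2)
obs 4: x=1 → posterior Gamma(18, 13/2)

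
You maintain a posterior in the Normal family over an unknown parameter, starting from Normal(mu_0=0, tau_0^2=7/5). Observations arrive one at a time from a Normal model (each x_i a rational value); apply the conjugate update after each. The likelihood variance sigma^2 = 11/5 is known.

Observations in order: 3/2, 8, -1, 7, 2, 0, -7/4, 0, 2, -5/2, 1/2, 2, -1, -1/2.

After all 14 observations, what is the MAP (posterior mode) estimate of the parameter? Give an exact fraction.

455/436

obs 1: x=3/2 → posterior Normal(7/12, 77/90)
obs 2: x=8 → posterior Normal(133/50, 77/125)
obs 3: x=-1 → posterior Normal(119/64, 77/160)
obs 4: x=7 → posterior Normal(217/78, 77/195)
obs 5: x=2 → posterior Normal(245/92, 77/230)
obs 6: x=0 → posterior Normal(245/106, 77/265)
obs 7: x=-7/4 → posterior Normal(147/80, 77/300)
obs 8: x=0 → posterior Normal(441/268, 77/335)
obs 9: x=2 → posterior Normal(497/296, 77/370)
obs 10: x=-5/2 → posterior Normal(427/324, 77/405)
obs 11: x=1/2 → posterior Normal(441/352, 7/40)
obs 12: x=2 → posterior Normal(497/380, 77/475)
obs 13: x=-1 → posterior Normal(469/408, 77/510)
obs 14: x=-1/2 → posterior Normal(455/436, 77/545)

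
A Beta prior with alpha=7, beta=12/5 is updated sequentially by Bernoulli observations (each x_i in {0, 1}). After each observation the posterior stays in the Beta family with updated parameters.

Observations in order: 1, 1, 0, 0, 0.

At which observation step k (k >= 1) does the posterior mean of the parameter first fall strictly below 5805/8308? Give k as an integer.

obs 1: x=1 → posterior Beta(8, 12/5)
obs 2: x=1 → posterior Beta(9, 12/5)
obs 3: x=0 → posterior Beta(9, 17/5)
obs 4: x=0 → posterior Beta(9, 22/5)
obs 5: x=0 → posterior Beta(9, 27/5)

k = 4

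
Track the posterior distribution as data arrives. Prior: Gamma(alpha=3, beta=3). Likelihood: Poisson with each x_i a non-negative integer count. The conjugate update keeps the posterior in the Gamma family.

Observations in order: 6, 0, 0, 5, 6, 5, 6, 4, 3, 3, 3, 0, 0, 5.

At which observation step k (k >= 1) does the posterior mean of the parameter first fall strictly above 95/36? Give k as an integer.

k = 6

obs 1: x=6 → posterior Gamma(9, 4)
obs 2: x=0 → posterior Gamma(9, 5)
obs 3: x=0 → posterior Gamma(9, 6)
obs 4: x=5 → posterior Gamma(14, 7)
obs 5: x=6 → posterior Gamma(20, 8)
obs 6: x=5 → posterior Gamma(25, 9)
obs 7: x=6 → posterior Gamma(31, 10)
obs 8: x=4 → posterior Gamma(35, 11)
obs 9: x=3 → posterior Gamma(38, 12)
obs 10: x=3 → posterior Gamma(41, 13)
obs 11: x=3 → posterior Gamma(44, 14)
obs 12: x=0 → posterior Gamma(44, 15)
obs 13: x=0 → posterior Gamma(44, 16)
obs 14: x=5 → posterior Gamma(49, 17)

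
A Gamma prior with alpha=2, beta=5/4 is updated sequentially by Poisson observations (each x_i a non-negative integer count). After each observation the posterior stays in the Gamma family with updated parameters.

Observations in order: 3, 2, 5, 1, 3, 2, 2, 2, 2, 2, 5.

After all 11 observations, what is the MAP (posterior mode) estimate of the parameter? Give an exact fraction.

120/49

obs 1: x=3 → posterior Gamma(5, 9/4)
obs 2: x=2 → posterior Gamma(7, 13/4)
obs 3: x=5 → posterior Gamma(12, 17/4)
obs 4: x=1 → posterior Gamma(13, 21/4)
obs 5: x=3 → posterior Gamma(16, 25/4)
obs 6: x=2 → posterior Gamma(18, 29/4)
obs 7: x=2 → posterior Gamma(20, 33/4)
obs 8: x=2 → posterior Gamma(22, 37/4)
obs 9: x=2 → posterior Gamma(24, 41/4)
obs 10: x=2 → posterior Gamma(26, 45/4)
obs 11: x=5 → posterior Gamma(31, 49/4)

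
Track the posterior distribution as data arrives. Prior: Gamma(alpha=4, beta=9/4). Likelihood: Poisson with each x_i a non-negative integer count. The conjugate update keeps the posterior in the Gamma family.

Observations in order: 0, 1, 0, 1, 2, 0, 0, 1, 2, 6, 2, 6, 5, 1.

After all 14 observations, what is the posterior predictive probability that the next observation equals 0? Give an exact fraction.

obs 1: x=0 → posterior Gamma(4, 13/4)
obs 2: x=1 → posterior Gamma(5, 17/4)
obs 3: x=0 → posterior Gamma(5, 21/4)
obs 4: x=1 → posterior Gamma(6, 25/4)
obs 5: x=2 → posterior Gamma(8, 29/4)
obs 6: x=0 → posterior Gamma(8, 33/4)
obs 7: x=0 → posterior Gamma(8, 37/4)
obs 8: x=1 → posterior Gamma(9, 41/4)
obs 9: x=2 → posterior Gamma(11, 45/4)
obs 10: x=6 → posterior Gamma(17, 49/4)
obs 11: x=2 → posterior Gamma(19, 53/4)
obs 12: x=6 → posterior Gamma(25, 57/4)
obs 13: x=5 → posterior Gamma(30, 61/4)
obs 14: x=1 → posterior Gamma(31, 65/4)

158603970741151294135242554484073244966566562652587890625/1010001021111797636726605406693246154630898595236863558669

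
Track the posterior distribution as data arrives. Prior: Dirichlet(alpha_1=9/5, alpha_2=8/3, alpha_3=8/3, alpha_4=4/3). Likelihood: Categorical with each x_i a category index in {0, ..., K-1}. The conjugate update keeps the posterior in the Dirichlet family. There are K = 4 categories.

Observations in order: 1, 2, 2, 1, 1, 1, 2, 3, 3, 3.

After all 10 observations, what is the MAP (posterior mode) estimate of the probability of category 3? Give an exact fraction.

obs 1: x=1 → posterior Dirichlet(9/5, 11/3, 8/3, 4/3)
obs 2: x=2 → posterior Dirichlet(9/5, 11/3, 11/3, 4/3)
obs 3: x=2 → posterior Dirichlet(9/5, 11/3, 14/3, 4/3)
obs 4: x=1 → posterior Dirichlet(9/5, 14/3, 14/3, 4/3)
obs 5: x=1 → posterior Dirichlet(9/5, 17/3, 14/3, 4/3)
obs 6: x=1 → posterior Dirichlet(9/5, 20/3, 14/3, 4/3)
obs 7: x=2 → posterior Dirichlet(9/5, 20/3, 17/3, 4/3)
obs 8: x=3 → posterior Dirichlet(9/5, 20/3, 17/3, 7/3)
obs 9: x=3 → posterior Dirichlet(9/5, 20/3, 17/3, 10/3)
obs 10: x=3 → posterior Dirichlet(9/5, 20/3, 17/3, 13/3)

50/217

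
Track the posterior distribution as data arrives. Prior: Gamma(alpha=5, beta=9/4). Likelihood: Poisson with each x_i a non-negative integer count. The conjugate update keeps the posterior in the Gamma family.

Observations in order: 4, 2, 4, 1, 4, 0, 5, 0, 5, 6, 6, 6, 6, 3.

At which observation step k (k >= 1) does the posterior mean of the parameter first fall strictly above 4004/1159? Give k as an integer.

obs 1: x=4 → posterior Gamma(9, 13/4)
obs 2: x=2 → posterior Gamma(11, 17/4)
obs 3: x=4 → posterior Gamma(15, 21/4)
obs 4: x=1 → posterior Gamma(16, 25/4)
obs 5: x=4 → posterior Gamma(20, 29/4)
obs 6: x=0 → posterior Gamma(20, 33/4)
obs 7: x=5 → posterior Gamma(25, 37/4)
obs 8: x=0 → posterior Gamma(25, 41/4)
obs 9: x=5 → posterior Gamma(30, 45/4)
obs 10: x=6 → posterior Gamma(36, 49/4)
obs 11: x=6 → posterior Gamma(42, 53/4)
obs 12: x=6 → posterior Gamma(48, 57/4)
obs 13: x=6 → posterior Gamma(54, 61/4)
obs 14: x=3 → posterior Gamma(57, 65/4)

k = 13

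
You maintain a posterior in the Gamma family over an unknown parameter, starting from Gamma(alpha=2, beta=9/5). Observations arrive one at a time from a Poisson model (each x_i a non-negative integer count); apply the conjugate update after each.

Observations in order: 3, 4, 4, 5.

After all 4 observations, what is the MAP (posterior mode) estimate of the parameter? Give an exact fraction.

obs 1: x=3 → posterior Gamma(5, 14/5)
obs 2: x=4 → posterior Gamma(9, 19/5)
obs 3: x=4 → posterior Gamma(13, 24/5)
obs 4: x=5 → posterior Gamma(18, 29/5)

85/29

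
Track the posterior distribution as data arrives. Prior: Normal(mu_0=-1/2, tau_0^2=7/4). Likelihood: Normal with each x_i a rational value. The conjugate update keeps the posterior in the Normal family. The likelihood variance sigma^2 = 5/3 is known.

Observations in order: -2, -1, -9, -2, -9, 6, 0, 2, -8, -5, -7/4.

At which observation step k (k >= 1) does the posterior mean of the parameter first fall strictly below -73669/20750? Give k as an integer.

k = 5

obs 1: x=-2 → posterior Normal(-52/41, 35/41)
obs 2: x=-1 → posterior Normal(-73/62, 35/62)
obs 3: x=-9 → posterior Normal(-262/83, 35/83)
obs 4: x=-2 → posterior Normal(-38/13, 35/104)
obs 5: x=-9 → posterior Normal(-493/125, 7/25)
obs 6: x=6 → posterior Normal(-367/146, 35/146)
obs 7: x=0 → posterior Normal(-367/167, 35/167)
obs 8: x=2 → posterior Normal(-325/188, 35/188)
obs 9: x=-8 → posterior Normal(-493/209, 35/209)
obs 10: x=-5 → posterior Normal(-13/5, 7/46)
obs 11: x=-7/4 → posterior Normal(-2539/1004, 35/251)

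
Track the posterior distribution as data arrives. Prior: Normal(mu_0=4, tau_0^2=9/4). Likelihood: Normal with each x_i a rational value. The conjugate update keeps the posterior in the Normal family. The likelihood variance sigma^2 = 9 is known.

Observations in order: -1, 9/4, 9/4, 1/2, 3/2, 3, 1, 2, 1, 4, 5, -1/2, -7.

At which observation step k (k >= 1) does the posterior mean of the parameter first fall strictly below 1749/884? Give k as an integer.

k = 13

obs 1: x=-1 → posterior Normal(3, 9/5)
obs 2: x=9/4 → posterior Normal(23/8, 3/2)
obs 3: x=9/4 → posterior Normal(39/14, 9/7)
obs 4: x=1/2 → posterior Normal(5/2, 9/8)
obs 5: x=3/2 → posterior Normal(43/18, 1)
obs 6: x=3 → posterior Normal(49/20, 9/10)
obs 7: x=1 → posterior Normal(51/22, 9/11)
obs 8: x=2 → posterior Normal(55/24, 3/4)
obs 9: x=1 → posterior Normal(57/26, 9/13)
obs 10: x=4 → posterior Normal(65/28, 9/14)
obs 11: x=5 → posterior Normal(5/2, 3/5)
obs 12: x=-1/2 → posterior Normal(37/16, 9/16)
obs 13: x=-7 → posterior Normal(30/17, 9/17)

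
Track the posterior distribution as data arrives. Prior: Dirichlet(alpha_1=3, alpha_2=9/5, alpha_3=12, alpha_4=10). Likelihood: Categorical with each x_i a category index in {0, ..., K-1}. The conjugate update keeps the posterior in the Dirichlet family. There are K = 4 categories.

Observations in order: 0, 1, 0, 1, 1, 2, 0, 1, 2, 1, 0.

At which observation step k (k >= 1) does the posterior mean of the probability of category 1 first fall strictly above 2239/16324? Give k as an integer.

k = 5

obs 1: x=0 → posterior Dirichlet(4, 9/5, 12, 10)
obs 2: x=1 → posterior Dirichlet(4, 14/5, 12, 10)
obs 3: x=0 → posterior Dirichlet(5, 14/5, 12, 10)
obs 4: x=1 → posterior Dirichlet(5, 19/5, 12, 10)
obs 5: x=1 → posterior Dirichlet(5, 24/5, 12, 10)
obs 6: x=2 → posterior Dirichlet(5, 24/5, 13, 10)
obs 7: x=0 → posterior Dirichlet(6, 24/5, 13, 10)
obs 8: x=1 → posterior Dirichlet(6, 29/5, 13, 10)
obs 9: x=2 → posterior Dirichlet(6, 29/5, 14, 10)
obs 10: x=1 → posterior Dirichlet(6, 34/5, 14, 10)
obs 11: x=0 → posterior Dirichlet(7, 34/5, 14, 10)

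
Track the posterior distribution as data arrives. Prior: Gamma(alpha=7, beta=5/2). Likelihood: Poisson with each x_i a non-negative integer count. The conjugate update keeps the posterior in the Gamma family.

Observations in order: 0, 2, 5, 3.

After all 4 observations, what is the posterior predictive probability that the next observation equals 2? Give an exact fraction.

obs 1: x=0 → posterior Gamma(7, 7/2)
obs 2: x=2 → posterior Gamma(9, 9/2)
obs 3: x=5 → posterior Gamma(14, 11/2)
obs 4: x=3 → posterior Gamma(17, 13/2)

588228282517930979444/2463153133392333984375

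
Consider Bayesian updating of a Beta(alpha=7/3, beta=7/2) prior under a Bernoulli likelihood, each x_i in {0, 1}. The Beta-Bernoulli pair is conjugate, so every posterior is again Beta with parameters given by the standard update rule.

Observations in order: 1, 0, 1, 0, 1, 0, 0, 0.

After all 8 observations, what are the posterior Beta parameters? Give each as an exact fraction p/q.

obs 1: x=1 → posterior Beta(10/3, 7/2)
obs 2: x=0 → posterior Beta(10/3, 9/2)
obs 3: x=1 → posterior Beta(13/3, 9/2)
obs 4: x=0 → posterior Beta(13/3, 11/2)
obs 5: x=1 → posterior Beta(16/3, 11/2)
obs 6: x=0 → posterior Beta(16/3, 13/2)
obs 7: x=0 → posterior Beta(16/3, 15/2)
obs 8: x=0 → posterior Beta(16/3, 17/2)

alpha=16/3, beta=17/2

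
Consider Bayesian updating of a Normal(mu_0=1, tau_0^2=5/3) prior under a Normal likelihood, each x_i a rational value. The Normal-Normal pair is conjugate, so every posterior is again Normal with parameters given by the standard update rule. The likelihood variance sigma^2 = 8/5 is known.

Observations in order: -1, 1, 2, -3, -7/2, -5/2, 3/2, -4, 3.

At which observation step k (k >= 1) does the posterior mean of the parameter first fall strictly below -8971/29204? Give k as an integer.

obs 1: x=-1 → posterior Normal(-1/49, 40/49)
obs 2: x=1 → posterior Normal(12/37, 20/37)
obs 3: x=2 → posterior Normal(74/99, 40/99)
obs 4: x=-3 → posterior Normal(-1/124, 10/31)
obs 5: x=-7/2 → posterior Normal(-177/298, 40/149)
obs 6: x=-5/2 → posterior Normal(-151/174, 20/87)
obs 7: x=3/2 → posterior Normal(-227/398, 40/199)
obs 8: x=-4 → posterior Normal(-61/64, 5/28)
obs 9: x=3 → posterior Normal(-277/498, 40/249)

k = 5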